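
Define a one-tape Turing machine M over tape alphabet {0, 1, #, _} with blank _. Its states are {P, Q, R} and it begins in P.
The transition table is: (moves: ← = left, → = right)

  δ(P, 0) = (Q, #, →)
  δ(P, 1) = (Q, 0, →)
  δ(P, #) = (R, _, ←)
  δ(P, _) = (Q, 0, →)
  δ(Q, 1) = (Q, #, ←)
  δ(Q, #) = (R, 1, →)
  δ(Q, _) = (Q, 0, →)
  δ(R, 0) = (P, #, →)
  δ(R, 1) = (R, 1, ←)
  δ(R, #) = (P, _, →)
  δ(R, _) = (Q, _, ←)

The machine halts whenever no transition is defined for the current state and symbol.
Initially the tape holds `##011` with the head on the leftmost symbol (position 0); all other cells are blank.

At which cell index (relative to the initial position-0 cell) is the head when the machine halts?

3

state=P head=0 tape=__[#]#011   (P,#)→(R,_,←)
state=R head=-1 tape=_[_]_#011   (R,_)→(Q,_,←)
state=Q head=-2 tape=[_]__#011   (Q,_)→(Q,0,→)
state=Q head=-1 tape=0[_]_#011   (Q,_)→(Q,0,→)
state=Q head=0 tape=00[_]#011   (Q,_)→(Q,0,→)
state=Q head=1 tape=000[#]011   (Q,#)→(R,1,→)
state=R head=2 tape=0001[0]11   (R,0)→(P,#,→)
state=P head=3 tape=0001#[1]1   (P,1)→(Q,0,→)
state=Q head=4 tape=0001#0[1]   (Q,1)→(Q,#,←)
state=Q head=3 tape=0001#[0]#
At halt the head is at cell 3.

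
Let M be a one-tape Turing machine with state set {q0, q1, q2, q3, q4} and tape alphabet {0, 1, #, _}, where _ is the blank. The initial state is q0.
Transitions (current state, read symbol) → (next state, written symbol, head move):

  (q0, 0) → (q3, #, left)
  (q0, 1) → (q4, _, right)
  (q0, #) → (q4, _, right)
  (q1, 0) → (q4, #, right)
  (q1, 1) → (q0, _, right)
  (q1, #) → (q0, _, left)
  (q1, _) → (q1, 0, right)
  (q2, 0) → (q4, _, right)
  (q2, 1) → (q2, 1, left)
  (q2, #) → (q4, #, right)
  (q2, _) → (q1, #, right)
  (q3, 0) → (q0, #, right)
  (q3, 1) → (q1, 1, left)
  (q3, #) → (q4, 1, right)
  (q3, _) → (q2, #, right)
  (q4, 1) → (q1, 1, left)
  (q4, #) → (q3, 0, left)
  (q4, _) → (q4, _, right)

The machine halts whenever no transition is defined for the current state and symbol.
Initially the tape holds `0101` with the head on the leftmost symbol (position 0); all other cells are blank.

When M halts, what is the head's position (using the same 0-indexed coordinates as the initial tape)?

state=q0 head=0 tape=_[0]101_   (q0,0)→(q3,#,left)
state=q3 head=-1 tape=[_]#101_   (q3,_)→(q2,#,right)
state=q2 head=0 tape=#[#]101_   (q2,#)→(q4,#,right)
state=q4 head=1 tape=##[1]01_   (q4,1)→(q1,1,left)
state=q1 head=0 tape=#[#]101_   (q1,#)→(q0,_,left)
state=q0 head=-1 tape=[#]_101_   (q0,#)→(q4,_,right)
state=q4 head=0 tape=_[_]101_   (q4,_)→(q4,_,right)
state=q4 head=1 tape=__[1]01_   (q4,1)→(q1,1,left)
state=q1 head=0 tape=_[_]101_   (q1,_)→(q1,0,right)
state=q1 head=1 tape=_0[1]01_   (q1,1)→(q0,_,right)
state=q0 head=2 tape=_0_[0]1_   (q0,0)→(q3,#,left)
state=q3 head=1 tape=_0[_]#1_   (q3,_)→(q2,#,right)
state=q2 head=2 tape=_0#[#]1_   (q2,#)→(q4,#,right)
state=q4 head=3 tape=_0##[1]_   (q4,1)→(q1,1,left)
state=q1 head=2 tape=_0#[#]1_   (q1,#)→(q0,_,left)
state=q0 head=1 tape=_0[#]_1_   (q0,#)→(q4,_,right)
state=q4 head=2 tape=_0_[_]1_   (q4,_)→(q4,_,right)
state=q4 head=3 tape=_0__[1]_   (q4,1)→(q1,1,left)
state=q1 head=2 tape=_0_[_]1_   (q1,_)→(q1,0,right)
state=q1 head=3 tape=_0_0[1]_   (q1,1)→(q0,_,right)
state=q0 head=4 tape=_0_0_[_]
At halt the head is at cell 4.

4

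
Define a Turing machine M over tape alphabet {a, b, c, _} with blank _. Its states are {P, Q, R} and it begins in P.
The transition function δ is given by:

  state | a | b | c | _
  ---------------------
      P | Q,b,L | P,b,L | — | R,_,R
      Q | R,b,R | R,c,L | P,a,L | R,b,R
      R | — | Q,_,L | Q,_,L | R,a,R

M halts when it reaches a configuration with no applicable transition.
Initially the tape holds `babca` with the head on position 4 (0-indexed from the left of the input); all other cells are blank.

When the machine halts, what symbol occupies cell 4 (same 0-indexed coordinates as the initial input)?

b

P | _babc[a]   read a → write b, move L, go to Q
Q | _bab[c]b   read c → write a, move L, go to P
P | _ba[b]ab   read b → write b, move L, go to P
P | _b[a]bab   read a → write b, move L, go to Q
Q | _[b]bbab   read b → write c, move L, go to R
R | [_]cbbab   read _ → write a, move R, go to R
R | a[c]bbab   read c → write _, move L, go to Q
Q | [a]_bbab   read a → write b, move R, go to R
R | b[_]bbab   read _ → write a, move R, go to R
R | ba[b]bab   read b → write _, move L, go to Q
Q | b[a]_bab   read a → write b, move R, go to R
R | bb[_]bab   read _ → write a, move R, go to R
R | bba[b]ab   read b → write _, move L, go to Q
Q | bb[a]_ab   read a → write b, move R, go to R
R | bbb[_]ab   read _ → write a, move R, go to R
R | bbba[a]b
Cell 4 holds b when M halts.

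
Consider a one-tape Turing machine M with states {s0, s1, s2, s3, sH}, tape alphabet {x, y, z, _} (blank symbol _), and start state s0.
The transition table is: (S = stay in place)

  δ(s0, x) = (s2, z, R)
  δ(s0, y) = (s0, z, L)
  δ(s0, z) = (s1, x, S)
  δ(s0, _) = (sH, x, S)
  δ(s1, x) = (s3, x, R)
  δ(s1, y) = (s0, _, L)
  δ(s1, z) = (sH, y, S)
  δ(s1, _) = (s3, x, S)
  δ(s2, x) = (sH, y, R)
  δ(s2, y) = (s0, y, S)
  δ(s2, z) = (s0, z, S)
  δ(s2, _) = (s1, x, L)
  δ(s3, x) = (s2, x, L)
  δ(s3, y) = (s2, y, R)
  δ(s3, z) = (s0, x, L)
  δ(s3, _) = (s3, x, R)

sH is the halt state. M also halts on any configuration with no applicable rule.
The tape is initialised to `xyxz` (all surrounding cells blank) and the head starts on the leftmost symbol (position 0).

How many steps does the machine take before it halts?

state=s0 head=0 tape=[x]yxz   (s0,x)→(s2,z,R)
state=s2 head=1 tape=z[y]xz   (s2,y)→(s0,y,S)
state=s0 head=1 tape=z[y]xz   (s0,y)→(s0,z,L)
state=s0 head=0 tape=[z]zxz   (s0,z)→(s1,x,S)
state=s1 head=0 tape=[x]zxz   (s1,x)→(s3,x,R)
state=s3 head=1 tape=x[z]xz   (s3,z)→(s0,x,L)
state=s0 head=0 tape=[x]xxz   (s0,x)→(s2,z,R)
state=s2 head=1 tape=z[x]xz   (s2,x)→(sH,y,R)
state=sH head=2 tape=zy[x]z
M halts after 8 transitions.

8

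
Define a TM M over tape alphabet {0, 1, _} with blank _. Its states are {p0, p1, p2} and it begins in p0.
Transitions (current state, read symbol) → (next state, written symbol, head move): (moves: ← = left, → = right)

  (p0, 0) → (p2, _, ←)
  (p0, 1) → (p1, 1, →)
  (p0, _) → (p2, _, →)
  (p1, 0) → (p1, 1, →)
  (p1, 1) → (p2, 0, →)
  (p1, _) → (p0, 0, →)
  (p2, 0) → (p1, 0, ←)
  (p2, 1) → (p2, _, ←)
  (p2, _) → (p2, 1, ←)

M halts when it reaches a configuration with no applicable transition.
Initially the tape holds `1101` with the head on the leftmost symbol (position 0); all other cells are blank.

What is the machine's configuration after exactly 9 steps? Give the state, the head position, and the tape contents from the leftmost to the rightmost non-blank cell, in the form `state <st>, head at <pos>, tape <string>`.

state p2, head at 3, tape 11001

state=p0 head=0 tape=[1]101_   (p0,1)→(p1,1,→)
state=p1 head=1 tape=1[1]01_   (p1,1)→(p2,0,→)
state=p2 head=2 tape=10[0]1_   (p2,0)→(p1,0,←)
state=p1 head=1 tape=1[0]01_   (p1,0)→(p1,1,→)
state=p1 head=2 tape=11[0]1_   (p1,0)→(p1,1,→)
state=p1 head=3 tape=111[1]_   (p1,1)→(p2,0,→)
state=p2 head=4 tape=1110[_]   (p2,_)→(p2,1,←)
state=p2 head=3 tape=111[0]1   (p2,0)→(p1,0,←)
state=p1 head=2 tape=11[1]01   (p1,1)→(p2,0,→)
state=p2 head=3 tape=110[0]1
After 9 steps: state p2, head at 3, tape 11001.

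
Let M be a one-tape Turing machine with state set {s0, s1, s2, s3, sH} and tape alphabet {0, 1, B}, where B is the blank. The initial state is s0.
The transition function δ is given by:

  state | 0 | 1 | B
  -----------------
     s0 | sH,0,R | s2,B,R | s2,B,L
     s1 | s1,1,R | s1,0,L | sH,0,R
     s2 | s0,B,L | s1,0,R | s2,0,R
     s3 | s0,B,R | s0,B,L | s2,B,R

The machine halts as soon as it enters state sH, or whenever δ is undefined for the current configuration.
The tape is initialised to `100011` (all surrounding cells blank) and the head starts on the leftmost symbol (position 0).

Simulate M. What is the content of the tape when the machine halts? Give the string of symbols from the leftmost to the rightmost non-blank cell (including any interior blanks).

000B011

state=s0 head=0 tape=B[1]00011   (s0,1)→(s2,B,R)
state=s2 head=1 tape=BB[0]0011   (s2,0)→(s0,B,L)
state=s0 head=0 tape=B[B]B0011   (s0,B)→(s2,B,L)
state=s2 head=-1 tape=[B]BB0011   (s2,B)→(s2,0,R)
state=s2 head=0 tape=0[B]B0011   (s2,B)→(s2,0,R)
state=s2 head=1 tape=00[B]0011   (s2,B)→(s2,0,R)
state=s2 head=2 tape=000[0]011   (s2,0)→(s0,B,L)
state=s0 head=1 tape=00[0]B011   (s0,0)→(sH,0,R)
state=sH head=2 tape=000[B]011
The non-blank tape span at halt is 000B011.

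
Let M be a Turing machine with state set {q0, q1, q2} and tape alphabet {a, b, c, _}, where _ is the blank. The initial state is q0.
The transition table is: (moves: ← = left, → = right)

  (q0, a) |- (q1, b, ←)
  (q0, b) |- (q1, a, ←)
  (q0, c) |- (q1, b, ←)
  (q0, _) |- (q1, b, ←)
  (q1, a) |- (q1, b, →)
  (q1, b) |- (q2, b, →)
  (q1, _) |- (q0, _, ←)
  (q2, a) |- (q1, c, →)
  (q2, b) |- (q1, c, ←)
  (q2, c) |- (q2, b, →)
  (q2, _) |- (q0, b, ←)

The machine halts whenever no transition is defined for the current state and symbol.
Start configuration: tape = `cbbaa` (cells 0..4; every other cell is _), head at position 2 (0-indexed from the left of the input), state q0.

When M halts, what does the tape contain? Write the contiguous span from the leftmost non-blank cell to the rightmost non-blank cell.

q0 | cb[b]aa__   read b → write a, move ←, go to q1
q1 | c[b]aaa__   read b → write b, move →, go to q2
q2 | cb[a]aa__   read a → write c, move →, go to q1
q1 | cbc[a]a__   read a → write b, move →, go to q1
q1 | cbcb[a]__   read a → write b, move →, go to q1
q1 | cbcbb[_]_   read _ → write _, move ←, go to q0
q0 | cbcb[b]__   read b → write a, move ←, go to q1
q1 | cbc[b]a__   read b → write b, move →, go to q2
q2 | cbcb[a]__   read a → write c, move →, go to q1
q1 | cbcbc[_]_   read _ → write _, move ←, go to q0
q0 | cbcb[c]__   read c → write b, move ←, go to q1
q1 | cbc[b]b__   read b → write b, move →, go to q2
q2 | cbcb[b]__   read b → write c, move ←, go to q1
q1 | cbc[b]c__   read b → write b, move →, go to q2
q2 | cbcb[c]__   read c → write b, move →, go to q2
q2 | cbcbb[_]_   read _ → write b, move ←, go to q0
q0 | cbcb[b]b_   read b → write a, move ←, go to q1
q1 | cbc[b]ab_   read b → write b, move →, go to q2
q2 | cbcb[a]b_   read a → write c, move →, go to q1
q1 | cbcbc[b]_   read b → write b, move →, go to q2
q2 | cbcbcb[_]   read _ → write b, move ←, go to q0
q0 | cbcbc[b]b   read b → write a, move ←, go to q1
q1 | cbcb[c]ab
The non-blank tape span at halt is cbcbcab.

cbcbcab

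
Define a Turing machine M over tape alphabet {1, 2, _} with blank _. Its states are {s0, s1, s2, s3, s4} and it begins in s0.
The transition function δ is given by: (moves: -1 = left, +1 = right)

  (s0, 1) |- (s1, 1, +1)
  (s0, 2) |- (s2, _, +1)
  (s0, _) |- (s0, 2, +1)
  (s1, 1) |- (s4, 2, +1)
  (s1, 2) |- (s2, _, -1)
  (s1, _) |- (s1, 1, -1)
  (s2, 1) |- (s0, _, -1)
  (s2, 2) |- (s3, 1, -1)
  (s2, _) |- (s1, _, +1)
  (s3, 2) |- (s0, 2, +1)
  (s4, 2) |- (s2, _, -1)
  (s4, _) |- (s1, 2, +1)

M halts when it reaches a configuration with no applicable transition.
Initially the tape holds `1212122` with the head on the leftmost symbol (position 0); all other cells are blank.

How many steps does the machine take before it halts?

s0 | __[1]212122   read 1 → write 1, move +1, go to s1
s1 | __1[2]12122   read 2 → write _, move -1, go to s2
s2 | __[1]_12122   read 1 → write _, move -1, go to s0
s0 | _[_]__12122   read _ → write 2, move +1, go to s0
s0 | _2[_]_12122   read _ → write 2, move +1, go to s0
s0 | _22[_]12122   read _ → write 2, move +1, go to s0
s0 | _222[1]2122   read 1 → write 1, move +1, go to s1
s1 | _2221[2]122   read 2 → write _, move -1, go to s2
s2 | _222[1]_122   read 1 → write _, move -1, go to s0
s0 | _22[2]__122   read 2 → write _, move +1, go to s2
s2 | _22_[_]_122   read _ → write _, move +1, go to s1
s1 | _22__[_]122   read _ → write 1, move -1, go to s1
s1 | _22_[_]1122   read _ → write 1, move -1, go to s1
s1 | _22[_]11122   read _ → write 1, move -1, go to s1
s1 | _2[2]111122   read 2 → write _, move -1, go to s2
s2 | _[2]_111122   read 2 → write 1, move -1, go to s3
s3 | [_]1_111122
M halts after 16 transitions.

16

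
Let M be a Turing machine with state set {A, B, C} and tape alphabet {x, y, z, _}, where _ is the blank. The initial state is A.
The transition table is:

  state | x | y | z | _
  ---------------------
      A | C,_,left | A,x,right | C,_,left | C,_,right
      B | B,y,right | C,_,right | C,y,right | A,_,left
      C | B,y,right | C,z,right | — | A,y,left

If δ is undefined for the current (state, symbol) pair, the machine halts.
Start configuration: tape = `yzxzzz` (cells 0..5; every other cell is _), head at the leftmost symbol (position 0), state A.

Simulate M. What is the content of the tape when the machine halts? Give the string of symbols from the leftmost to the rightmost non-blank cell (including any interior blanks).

x_yyzz

state=A head=0 tape=[y]zxzzz   (A,y)→(A,x,right)
state=A head=1 tape=x[z]xzzz   (A,z)→(C,_,left)
state=C head=0 tape=[x]_xzzz   (C,x)→(B,y,right)
state=B head=1 tape=y[_]xzzz   (B,_)→(A,_,left)
state=A head=0 tape=[y]_xzzz   (A,y)→(A,x,right)
state=A head=1 tape=x[_]xzzz   (A,_)→(C,_,right)
state=C head=2 tape=x_[x]zzz   (C,x)→(B,y,right)
state=B head=3 tape=x_y[z]zz   (B,z)→(C,y,right)
state=C head=4 tape=x_yy[z]z
The non-blank tape span at halt is x_yyzz.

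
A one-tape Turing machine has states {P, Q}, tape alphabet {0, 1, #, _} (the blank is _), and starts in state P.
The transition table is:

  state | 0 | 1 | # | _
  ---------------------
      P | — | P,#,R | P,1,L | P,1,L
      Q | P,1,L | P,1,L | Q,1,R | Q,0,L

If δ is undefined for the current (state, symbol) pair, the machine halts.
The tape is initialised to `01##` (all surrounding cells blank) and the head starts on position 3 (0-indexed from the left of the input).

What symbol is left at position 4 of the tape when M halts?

1

state=P head=3 tape=01#[#]_   (P,#)→(P,1,L)
state=P head=2 tape=01[#]1_   (P,#)→(P,1,L)
state=P head=1 tape=0[1]11_   (P,1)→(P,#,R)
state=P head=2 tape=0#[1]1_   (P,1)→(P,#,R)
state=P head=3 tape=0##[1]_   (P,1)→(P,#,R)
state=P head=4 tape=0###[_]   (P,_)→(P,1,L)
state=P head=3 tape=0##[#]1   (P,#)→(P,1,L)
state=P head=2 tape=0#[#]11   (P,#)→(P,1,L)
state=P head=1 tape=0[#]111   (P,#)→(P,1,L)
state=P head=0 tape=[0]1111
Cell 4 holds 1 when M halts.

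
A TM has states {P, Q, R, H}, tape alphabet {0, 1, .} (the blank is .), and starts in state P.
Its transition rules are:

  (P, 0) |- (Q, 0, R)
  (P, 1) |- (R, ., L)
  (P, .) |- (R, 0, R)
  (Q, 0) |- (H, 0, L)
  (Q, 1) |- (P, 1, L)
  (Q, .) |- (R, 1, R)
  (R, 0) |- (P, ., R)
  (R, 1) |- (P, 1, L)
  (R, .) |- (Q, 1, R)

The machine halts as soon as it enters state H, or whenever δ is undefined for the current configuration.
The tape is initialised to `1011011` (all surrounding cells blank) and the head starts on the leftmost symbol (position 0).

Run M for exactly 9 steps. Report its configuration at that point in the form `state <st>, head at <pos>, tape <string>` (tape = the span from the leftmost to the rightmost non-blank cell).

state R, head at 1, tape 111.1011

P | .[1]011011   read 1 → write ., move L, go to R
R | [.].011011   read . → write 1, move R, go to Q
Q | 1[.]011011   read . → write 1, move R, go to R
R | 11[0]11011   read 0 → write ., move R, go to P
P | 11.[1]1011   read 1 → write ., move L, go to R
R | 11[.].1011   read . → write 1, move R, go to Q
Q | 111[.]1011   read . → write 1, move R, go to R
R | 1111[1]011   read 1 → write 1, move L, go to P
P | 111[1]1011   read 1 → write ., move L, go to R
R | 11[1].1011
After 9 steps: state R, head at 1, tape 111.1011.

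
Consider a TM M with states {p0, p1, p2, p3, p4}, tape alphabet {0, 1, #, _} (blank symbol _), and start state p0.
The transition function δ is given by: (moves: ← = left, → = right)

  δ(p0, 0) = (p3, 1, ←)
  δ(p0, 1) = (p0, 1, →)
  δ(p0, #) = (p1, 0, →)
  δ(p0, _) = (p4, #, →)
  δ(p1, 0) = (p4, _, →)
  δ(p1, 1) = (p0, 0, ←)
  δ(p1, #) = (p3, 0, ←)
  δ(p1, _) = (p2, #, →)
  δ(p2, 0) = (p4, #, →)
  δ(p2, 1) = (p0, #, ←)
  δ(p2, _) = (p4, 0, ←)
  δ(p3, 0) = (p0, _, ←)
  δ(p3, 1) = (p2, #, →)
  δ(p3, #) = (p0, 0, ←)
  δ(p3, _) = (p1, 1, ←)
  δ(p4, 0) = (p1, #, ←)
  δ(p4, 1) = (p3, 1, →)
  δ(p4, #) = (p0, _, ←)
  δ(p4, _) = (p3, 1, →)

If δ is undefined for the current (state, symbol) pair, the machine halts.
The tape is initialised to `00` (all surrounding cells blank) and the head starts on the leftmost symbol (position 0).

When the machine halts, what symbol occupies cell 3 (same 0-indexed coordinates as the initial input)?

state=p0 head=0 tape=___[0]0___   (p0,0)→(p3,1,←)
state=p3 head=-1 tape=__[_]10___   (p3,_)→(p1,1,←)
state=p1 head=-2 tape=_[_]110___   (p1,_)→(p2,#,→)
state=p2 head=-1 tape=_#[1]10___   (p2,1)→(p0,#,←)
state=p0 head=-2 tape=_[#]#10___   (p0,#)→(p1,0,→)
state=p1 head=-1 tape=_0[#]10___   (p1,#)→(p3,0,←)
state=p3 head=-2 tape=_[0]010___   (p3,0)→(p0,_,←)
state=p0 head=-3 tape=[_]_010___   (p0,_)→(p4,#,→)
state=p4 head=-2 tape=#[_]010___   (p4,_)→(p3,1,→)
state=p3 head=-1 tape=#1[0]10___   (p3,0)→(p0,_,←)
state=p0 head=-2 tape=#[1]_10___   (p0,1)→(p0,1,→)
state=p0 head=-1 tape=#1[_]10___   (p0,_)→(p4,#,→)
state=p4 head=0 tape=#1#[1]0___   (p4,1)→(p3,1,→)
state=p3 head=1 tape=#1#1[0]___   (p3,0)→(p0,_,←)
state=p0 head=0 tape=#1#[1]____   (p0,1)→(p0,1,→)
state=p0 head=1 tape=#1#1[_]___   (p0,_)→(p4,#,→)
state=p4 head=2 tape=#1#1#[_]__   (p4,_)→(p3,1,→)
state=p3 head=3 tape=#1#1#1[_]_   (p3,_)→(p1,1,←)
state=p1 head=2 tape=#1#1#[1]1_   (p1,1)→(p0,0,←)
state=p0 head=1 tape=#1#1[#]01_   (p0,#)→(p1,0,→)
state=p1 head=2 tape=#1#10[0]1_   (p1,0)→(p4,_,→)
state=p4 head=3 tape=#1#10_[1]_   (p4,1)→(p3,1,→)
state=p3 head=4 tape=#1#10_1[_]   (p3,_)→(p1,1,←)
state=p1 head=3 tape=#1#10_[1]1   (p1,1)→(p0,0,←)
state=p0 head=2 tape=#1#10[_]01   (p0,_)→(p4,#,→)
state=p4 head=3 tape=#1#10#[0]1   (p4,0)→(p1,#,←)
state=p1 head=2 tape=#1#10[#]#1   (p1,#)→(p3,0,←)
state=p3 head=1 tape=#1#1[0]0#1   (p3,0)→(p0,_,←)
state=p0 head=0 tape=#1#[1]_0#1   (p0,1)→(p0,1,→)
state=p0 head=1 tape=#1#1[_]0#1   (p0,_)→(p4,#,→)
state=p4 head=2 tape=#1#1#[0]#1   (p4,0)→(p1,#,←)
state=p1 head=1 tape=#1#1[#]##1   (p1,#)→(p3,0,←)
state=p3 head=0 tape=#1#[1]0##1   (p3,1)→(p2,#,→)
state=p2 head=1 tape=#1##[0]##1   (p2,0)→(p4,#,→)
state=p4 head=2 tape=#1###[#]#1   (p4,#)→(p0,_,←)
state=p0 head=1 tape=#1##[#]_#1   (p0,#)→(p1,0,→)
state=p1 head=2 tape=#1##0[_]#1   (p1,_)→(p2,#,→)
state=p2 head=3 tape=#1##0#[#]1
Cell 3 holds # when M halts.

#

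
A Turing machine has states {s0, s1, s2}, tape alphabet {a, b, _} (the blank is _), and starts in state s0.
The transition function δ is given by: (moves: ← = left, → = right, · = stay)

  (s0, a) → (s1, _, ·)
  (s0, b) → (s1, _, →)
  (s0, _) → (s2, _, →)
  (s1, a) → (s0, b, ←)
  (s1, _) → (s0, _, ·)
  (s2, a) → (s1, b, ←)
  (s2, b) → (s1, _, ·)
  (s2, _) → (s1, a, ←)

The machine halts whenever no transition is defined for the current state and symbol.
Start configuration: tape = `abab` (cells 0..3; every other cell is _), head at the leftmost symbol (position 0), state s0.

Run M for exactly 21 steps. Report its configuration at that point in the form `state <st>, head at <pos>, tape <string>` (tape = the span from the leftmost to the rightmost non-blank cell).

state=s0 head=0 tape=[a]bab_   (s0,a)→(s1,_,·)
state=s1 head=0 tape=[_]bab_   (s1,_)→(s0,_,·)
state=s0 head=0 tape=[_]bab_   (s0,_)→(s2,_,→)
state=s2 head=1 tape=_[b]ab_   (s2,b)→(s1,_,·)
state=s1 head=1 tape=_[_]ab_   (s1,_)→(s0,_,·)
state=s0 head=1 tape=_[_]ab_   (s0,_)→(s2,_,→)
state=s2 head=2 tape=__[a]b_   (s2,a)→(s1,b,←)
state=s1 head=1 tape=_[_]bb_   (s1,_)→(s0,_,·)
state=s0 head=1 tape=_[_]bb_   (s0,_)→(s2,_,→)
state=s2 head=2 tape=__[b]b_   (s2,b)→(s1,_,·)
state=s1 head=2 tape=__[_]b_   (s1,_)→(s0,_,·)
state=s0 head=2 tape=__[_]b_   (s0,_)→(s2,_,→)
state=s2 head=3 tape=___[b]_   (s2,b)→(s1,_,·)
state=s1 head=3 tape=___[_]_   (s1,_)→(s0,_,·)
state=s0 head=3 tape=___[_]_   (s0,_)→(s2,_,→)
state=s2 head=4 tape=____[_]   (s2,_)→(s1,a,←)
state=s1 head=3 tape=___[_]a   (s1,_)→(s0,_,·)
state=s0 head=3 tape=___[_]a   (s0,_)→(s2,_,→)
state=s2 head=4 tape=____[a]   (s2,a)→(s1,b,←)
state=s1 head=3 tape=___[_]b   (s1,_)→(s0,_,·)
state=s0 head=3 tape=___[_]b   (s0,_)→(s2,_,→)
state=s2 head=4 tape=____[b]
After 21 steps: state s2, head at 4, tape b.

state s2, head at 4, tape b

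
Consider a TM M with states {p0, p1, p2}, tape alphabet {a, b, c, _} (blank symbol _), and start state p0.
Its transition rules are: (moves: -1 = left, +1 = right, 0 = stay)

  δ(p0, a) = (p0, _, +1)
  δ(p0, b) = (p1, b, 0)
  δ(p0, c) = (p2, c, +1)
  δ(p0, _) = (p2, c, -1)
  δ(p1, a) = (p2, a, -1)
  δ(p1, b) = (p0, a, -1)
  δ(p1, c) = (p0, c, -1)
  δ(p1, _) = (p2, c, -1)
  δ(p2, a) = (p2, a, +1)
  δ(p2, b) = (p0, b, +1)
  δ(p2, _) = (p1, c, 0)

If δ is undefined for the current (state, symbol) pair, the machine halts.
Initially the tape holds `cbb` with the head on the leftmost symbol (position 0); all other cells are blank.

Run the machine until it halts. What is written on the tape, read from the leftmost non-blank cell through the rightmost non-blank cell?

state=p0 head=0 tape=[c]bb__   (p0,c)→(p2,c,+1)
state=p2 head=1 tape=c[b]b__   (p2,b)→(p0,b,+1)
state=p0 head=2 tape=cb[b]__   (p0,b)→(p1,b,0)
state=p1 head=2 tape=cb[b]__   (p1,b)→(p0,a,-1)
state=p0 head=1 tape=c[b]a__   (p0,b)→(p1,b,0)
state=p1 head=1 tape=c[b]a__   (p1,b)→(p0,a,-1)
state=p0 head=0 tape=[c]aa__   (p0,c)→(p2,c,+1)
state=p2 head=1 tape=c[a]a__   (p2,a)→(p2,a,+1)
state=p2 head=2 tape=ca[a]__   (p2,a)→(p2,a,+1)
state=p2 head=3 tape=caa[_]_   (p2,_)→(p1,c,0)
state=p1 head=3 tape=caa[c]_   (p1,c)→(p0,c,-1)
state=p0 head=2 tape=ca[a]c_   (p0,a)→(p0,_,+1)
state=p0 head=3 tape=ca_[c]_   (p0,c)→(p2,c,+1)
state=p2 head=4 tape=ca_c[_]   (p2,_)→(p1,c,0)
state=p1 head=4 tape=ca_c[c]   (p1,c)→(p0,c,-1)
state=p0 head=3 tape=ca_[c]c   (p0,c)→(p2,c,+1)
state=p2 head=4 tape=ca_c[c]
The non-blank tape span at halt is ca_cc.

ca_cc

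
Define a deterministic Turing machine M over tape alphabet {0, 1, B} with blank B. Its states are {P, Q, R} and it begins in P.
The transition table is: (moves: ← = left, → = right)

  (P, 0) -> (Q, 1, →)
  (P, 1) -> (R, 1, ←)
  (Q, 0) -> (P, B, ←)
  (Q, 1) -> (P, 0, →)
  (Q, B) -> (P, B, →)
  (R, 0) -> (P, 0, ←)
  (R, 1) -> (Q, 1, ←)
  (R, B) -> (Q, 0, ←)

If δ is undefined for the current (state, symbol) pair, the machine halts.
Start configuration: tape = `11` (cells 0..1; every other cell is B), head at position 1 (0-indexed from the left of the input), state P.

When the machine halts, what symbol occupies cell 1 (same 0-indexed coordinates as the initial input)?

P | BBB1[1]B   read 1 → write 1, move ←, go to R
R | BBB[1]1B   read 1 → write 1, move ←, go to Q
Q | BB[B]11B   read B → write B, move →, go to P
P | BBB[1]1B   read 1 → write 1, move ←, go to R
R | BB[B]11B   read B → write 0, move ←, go to Q
Q | B[B]011B   read B → write B, move →, go to P
P | BB[0]11B   read 0 → write 1, move →, go to Q
Q | BB1[1]1B   read 1 → write 0, move →, go to P
P | BB10[1]B   read 1 → write 1, move ←, go to R
R | BB1[0]1B   read 0 → write 0, move ←, go to P
P | BB[1]01B   read 1 → write 1, move ←, go to R
R | B[B]101B   read B → write 0, move ←, go to Q
Q | [B]0101B   read B → write B, move →, go to P
P | B[0]101B   read 0 → write 1, move →, go to Q
Q | B1[1]01B   read 1 → write 0, move →, go to P
P | B10[0]1B   read 0 → write 1, move →, go to Q
Q | B101[1]B   read 1 → write 0, move →, go to P
P | B1010[B]
Cell 1 holds 0 when M halts.

0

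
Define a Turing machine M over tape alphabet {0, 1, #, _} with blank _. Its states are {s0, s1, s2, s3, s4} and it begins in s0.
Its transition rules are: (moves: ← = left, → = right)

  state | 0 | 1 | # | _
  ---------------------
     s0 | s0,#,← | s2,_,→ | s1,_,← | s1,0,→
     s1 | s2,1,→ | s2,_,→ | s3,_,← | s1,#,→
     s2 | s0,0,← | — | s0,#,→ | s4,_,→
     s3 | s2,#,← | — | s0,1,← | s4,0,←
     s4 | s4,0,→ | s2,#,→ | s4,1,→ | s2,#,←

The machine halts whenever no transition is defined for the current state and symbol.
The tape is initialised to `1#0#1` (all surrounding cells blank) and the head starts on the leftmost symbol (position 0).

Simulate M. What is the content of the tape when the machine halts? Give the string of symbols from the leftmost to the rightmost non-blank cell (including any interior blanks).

state=s0 head=0 tape=_[1]#0#1___   (s0,1)→(s2,_,→)
state=s2 head=1 tape=__[#]0#1___   (s2,#)→(s0,#,→)
state=s0 head=2 tape=__#[0]#1___   (s0,0)→(s0,#,←)
state=s0 head=1 tape=__[#]##1___   (s0,#)→(s1,_,←)
state=s1 head=0 tape=_[_]_##1___   (s1,_)→(s1,#,→)
state=s1 head=1 tape=_#[_]##1___   (s1,_)→(s1,#,→)
state=s1 head=2 tape=_##[#]#1___   (s1,#)→(s3,_,←)
state=s3 head=1 tape=_#[#]_#1___   (s3,#)→(s0,1,←)
state=s0 head=0 tape=_[#]1_#1___   (s0,#)→(s1,_,←)
state=s1 head=-1 tape=[_]_1_#1___   (s1,_)→(s1,#,→)
state=s1 head=0 tape=#[_]1_#1___   (s1,_)→(s1,#,→)
state=s1 head=1 tape=##[1]_#1___   (s1,1)→(s2,_,→)
state=s2 head=2 tape=##_[_]#1___   (s2,_)→(s4,_,→)
state=s4 head=3 tape=##__[#]1___   (s4,#)→(s4,1,→)
state=s4 head=4 tape=##__1[1]___   (s4,1)→(s2,#,→)
state=s2 head=5 tape=##__1#[_]__   (s2,_)→(s4,_,→)
state=s4 head=6 tape=##__1#_[_]_   (s4,_)→(s2,#,←)
state=s2 head=5 tape=##__1#[_]#_   (s2,_)→(s4,_,→)
state=s4 head=6 tape=##__1#_[#]_   (s4,#)→(s4,1,→)
state=s4 head=7 tape=##__1#_1[_]   (s4,_)→(s2,#,←)
state=s2 head=6 tape=##__1#_[1]#
The non-blank tape span at halt is ##__1#_1#.

##__1#_1#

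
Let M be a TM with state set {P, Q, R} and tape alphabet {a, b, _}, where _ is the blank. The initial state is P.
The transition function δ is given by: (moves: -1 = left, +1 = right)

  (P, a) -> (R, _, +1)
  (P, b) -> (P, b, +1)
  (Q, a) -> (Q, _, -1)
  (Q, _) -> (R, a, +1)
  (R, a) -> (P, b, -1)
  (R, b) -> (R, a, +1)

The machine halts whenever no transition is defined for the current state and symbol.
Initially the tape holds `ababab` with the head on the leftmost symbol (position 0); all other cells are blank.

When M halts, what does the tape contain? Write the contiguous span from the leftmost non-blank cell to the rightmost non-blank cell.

a_aa

state=P head=0 tape=[a]babab_   (P,a)→(R,_,+1)
state=R head=1 tape=_[b]abab_   (R,b)→(R,a,+1)
state=R head=2 tape=_a[a]bab_   (R,a)→(P,b,-1)
state=P head=1 tape=_[a]bbab_   (P,a)→(R,_,+1)
state=R head=2 tape=__[b]bab_   (R,b)→(R,a,+1)
state=R head=3 tape=__a[b]ab_   (R,b)→(R,a,+1)
state=R head=4 tape=__aa[a]b_   (R,a)→(P,b,-1)
state=P head=3 tape=__a[a]bb_   (P,a)→(R,_,+1)
state=R head=4 tape=__a_[b]b_   (R,b)→(R,a,+1)
state=R head=5 tape=__a_a[b]_   (R,b)→(R,a,+1)
state=R head=6 tape=__a_aa[_]
The non-blank tape span at halt is a_aa.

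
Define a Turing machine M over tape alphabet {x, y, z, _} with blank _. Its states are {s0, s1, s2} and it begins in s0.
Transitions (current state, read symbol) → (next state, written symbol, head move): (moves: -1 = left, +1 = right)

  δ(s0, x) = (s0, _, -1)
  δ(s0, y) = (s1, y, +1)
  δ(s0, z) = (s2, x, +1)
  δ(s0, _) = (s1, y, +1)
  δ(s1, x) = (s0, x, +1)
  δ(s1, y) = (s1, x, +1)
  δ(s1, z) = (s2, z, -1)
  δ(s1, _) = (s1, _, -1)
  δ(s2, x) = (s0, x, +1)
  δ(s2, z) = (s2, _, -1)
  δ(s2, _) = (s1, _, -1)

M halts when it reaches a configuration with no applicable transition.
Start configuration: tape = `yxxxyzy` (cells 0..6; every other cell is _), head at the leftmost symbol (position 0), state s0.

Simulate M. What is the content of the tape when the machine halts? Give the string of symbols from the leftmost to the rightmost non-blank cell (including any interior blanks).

state=s0 head=0 tape=[y]xxxyzy   (s0,y)→(s1,y,+1)
state=s1 head=1 tape=y[x]xxyzy   (s1,x)→(s0,x,+1)
state=s0 head=2 tape=yx[x]xyzy   (s0,x)→(s0,_,-1)
state=s0 head=1 tape=y[x]_xyzy   (s0,x)→(s0,_,-1)
state=s0 head=0 tape=[y]__xyzy   (s0,y)→(s1,y,+1)
state=s1 head=1 tape=y[_]_xyzy   (s1,_)→(s1,_,-1)
state=s1 head=0 tape=[y]__xyzy   (s1,y)→(s1,x,+1)
state=s1 head=1 tape=x[_]_xyzy   (s1,_)→(s1,_,-1)
state=s1 head=0 tape=[x]__xyzy   (s1,x)→(s0,x,+1)
state=s0 head=1 tape=x[_]_xyzy   (s0,_)→(s1,y,+1)
state=s1 head=2 tape=xy[_]xyzy   (s1,_)→(s1,_,-1)
state=s1 head=1 tape=x[y]_xyzy   (s1,y)→(s1,x,+1)
state=s1 head=2 tape=xx[_]xyzy   (s1,_)→(s1,_,-1)
state=s1 head=1 tape=x[x]_xyzy   (s1,x)→(s0,x,+1)
state=s0 head=2 tape=xx[_]xyzy   (s0,_)→(s1,y,+1)
state=s1 head=3 tape=xxy[x]yzy   (s1,x)→(s0,x,+1)
state=s0 head=4 tape=xxyx[y]zy   (s0,y)→(s1,y,+1)
state=s1 head=5 tape=xxyxy[z]y   (s1,z)→(s2,z,-1)
state=s2 head=4 tape=xxyx[y]zy
The non-blank tape span at halt is xxyxyzy.

xxyxyzy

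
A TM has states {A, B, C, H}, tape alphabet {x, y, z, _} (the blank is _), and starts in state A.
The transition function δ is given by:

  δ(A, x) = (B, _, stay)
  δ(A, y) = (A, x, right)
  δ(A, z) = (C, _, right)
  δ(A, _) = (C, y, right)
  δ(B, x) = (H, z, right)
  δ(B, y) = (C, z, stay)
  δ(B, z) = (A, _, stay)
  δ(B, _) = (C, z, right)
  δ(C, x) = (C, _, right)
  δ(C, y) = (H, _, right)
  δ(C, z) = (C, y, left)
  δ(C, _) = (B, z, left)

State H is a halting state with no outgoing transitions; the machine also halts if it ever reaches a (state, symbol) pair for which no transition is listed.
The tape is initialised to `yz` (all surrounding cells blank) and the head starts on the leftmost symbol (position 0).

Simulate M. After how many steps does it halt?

A | [y]z_   read y → write x, move right, go to A
A | x[z]_   read z → write _, move right, go to C
C | x_[_]   read _ → write z, move left, go to B
B | x[_]z   read _ → write z, move right, go to C
C | xz[z]   read z → write y, move left, go to C
C | x[z]y   read z → write y, move left, go to C
C | [x]yy   read x → write _, move right, go to C
C | _[y]y   read y → write _, move right, go to H
H | __[y]
M halts after 8 transitions.

8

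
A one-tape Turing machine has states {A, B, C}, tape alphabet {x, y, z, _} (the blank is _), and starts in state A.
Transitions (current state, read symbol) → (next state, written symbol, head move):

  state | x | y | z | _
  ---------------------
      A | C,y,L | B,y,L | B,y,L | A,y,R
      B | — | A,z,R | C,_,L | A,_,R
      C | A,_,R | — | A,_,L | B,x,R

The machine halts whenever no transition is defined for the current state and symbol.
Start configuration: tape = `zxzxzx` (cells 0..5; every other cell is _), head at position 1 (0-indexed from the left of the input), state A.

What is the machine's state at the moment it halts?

C

state=A head=1 tape=_z[x]zxzx   (A,x)→(C,y,L)
state=C head=0 tape=_[z]yzxzx   (C,z)→(A,_,L)
state=A head=-1 tape=[_]_yzxzx   (A,_)→(A,y,R)
state=A head=0 tape=y[_]yzxzx   (A,_)→(A,y,R)
state=A head=1 tape=yy[y]zxzx   (A,y)→(B,y,L)
state=B head=0 tape=y[y]yzxzx   (B,y)→(A,z,R)
state=A head=1 tape=yz[y]zxzx   (A,y)→(B,y,L)
state=B head=0 tape=y[z]yzxzx   (B,z)→(C,_,L)
state=C head=-1 tape=[y]_yzxzx
No transition is defined for (C, y); M halts in state C.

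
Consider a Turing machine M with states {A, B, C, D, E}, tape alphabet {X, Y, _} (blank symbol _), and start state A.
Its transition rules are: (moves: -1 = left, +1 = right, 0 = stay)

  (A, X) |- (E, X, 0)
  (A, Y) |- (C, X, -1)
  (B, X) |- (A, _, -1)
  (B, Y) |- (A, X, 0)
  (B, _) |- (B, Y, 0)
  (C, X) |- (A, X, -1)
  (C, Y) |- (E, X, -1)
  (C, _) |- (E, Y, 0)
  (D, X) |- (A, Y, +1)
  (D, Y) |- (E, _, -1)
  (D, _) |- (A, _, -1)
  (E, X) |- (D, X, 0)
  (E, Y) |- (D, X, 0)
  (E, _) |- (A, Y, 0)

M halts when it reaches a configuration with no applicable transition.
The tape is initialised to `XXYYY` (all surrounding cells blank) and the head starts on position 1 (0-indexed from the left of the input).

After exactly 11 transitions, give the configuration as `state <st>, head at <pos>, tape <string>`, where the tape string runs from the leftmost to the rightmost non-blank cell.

state E, head at 2, tape YYXYY

state=A head=1 tape=X[X]YYY   (A,X)→(E,X,0)
state=E head=1 tape=X[X]YYY   (E,X)→(D,X,0)
state=D head=1 tape=X[X]YYY   (D,X)→(A,Y,+1)
state=A head=2 tape=XY[Y]YY   (A,Y)→(C,X,-1)
state=C head=1 tape=X[Y]XYY   (C,Y)→(E,X,-1)
state=E head=0 tape=[X]XXYY   (E,X)→(D,X,0)
state=D head=0 tape=[X]XXYY   (D,X)→(A,Y,+1)
state=A head=1 tape=Y[X]XYY   (A,X)→(E,X,0)
state=E head=1 tape=Y[X]XYY   (E,X)→(D,X,0)
state=D head=1 tape=Y[X]XYY   (D,X)→(A,Y,+1)
state=A head=2 tape=YY[X]YY   (A,X)→(E,X,0)
state=E head=2 tape=YY[X]YY
After 11 steps: state E, head at 2, tape YYXYY.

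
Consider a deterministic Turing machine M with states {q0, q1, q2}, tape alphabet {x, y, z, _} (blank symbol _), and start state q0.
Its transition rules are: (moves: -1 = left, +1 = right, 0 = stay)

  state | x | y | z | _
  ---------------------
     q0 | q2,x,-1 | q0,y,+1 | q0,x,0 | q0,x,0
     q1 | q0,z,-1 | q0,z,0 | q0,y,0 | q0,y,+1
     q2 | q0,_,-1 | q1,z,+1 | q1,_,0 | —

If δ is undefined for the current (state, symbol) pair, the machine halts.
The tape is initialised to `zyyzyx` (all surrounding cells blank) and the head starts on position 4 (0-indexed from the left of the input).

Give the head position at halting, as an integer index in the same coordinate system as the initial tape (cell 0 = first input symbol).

state=q0 head=4 tape=_zyyz[y]x   (q0,y)→(q0,y,+1)
state=q0 head=5 tape=_zyyzy[x]   (q0,x)→(q2,x,-1)
state=q2 head=4 tape=_zyyz[y]x   (q2,y)→(q1,z,+1)
state=q1 head=5 tape=_zyyzz[x]   (q1,x)→(q0,z,-1)
state=q0 head=4 tape=_zyyz[z]z   (q0,z)→(q0,x,0)
state=q0 head=4 tape=_zyyz[x]z   (q0,x)→(q2,x,-1)
state=q2 head=3 tape=_zyy[z]xz   (q2,z)→(q1,_,0)
state=q1 head=3 tape=_zyy[_]xz   (q1,_)→(q0,y,+1)
state=q0 head=4 tape=_zyyy[x]z   (q0,x)→(q2,x,-1)
state=q2 head=3 tape=_zyy[y]xz   (q2,y)→(q1,z,+1)
state=q1 head=4 tape=_zyyz[x]z   (q1,x)→(q0,z,-1)
state=q0 head=3 tape=_zyy[z]zz   (q0,z)→(q0,x,0)
state=q0 head=3 tape=_zyy[x]zz   (q0,x)→(q2,x,-1)
state=q2 head=2 tape=_zy[y]xzz   (q2,y)→(q1,z,+1)
state=q1 head=3 tape=_zyz[x]zz   (q1,x)→(q0,z,-1)
state=q0 head=2 tape=_zy[z]zzz   (q0,z)→(q0,x,0)
state=q0 head=2 tape=_zy[x]zzz   (q0,x)→(q2,x,-1)
state=q2 head=1 tape=_z[y]xzzz   (q2,y)→(q1,z,+1)
state=q1 head=2 tape=_zz[x]zzz   (q1,x)→(q0,z,-1)
state=q0 head=1 tape=_z[z]zzzz   (q0,z)→(q0,x,0)
state=q0 head=1 tape=_z[x]zzzz   (q0,x)→(q2,x,-1)
state=q2 head=0 tape=_[z]xzzzz   (q2,z)→(q1,_,0)
state=q1 head=0 tape=_[_]xzzzz   (q1,_)→(q0,y,+1)
state=q0 head=1 tape=_y[x]zzzz   (q0,x)→(q2,x,-1)
state=q2 head=0 tape=_[y]xzzzz   (q2,y)→(q1,z,+1)
state=q1 head=1 tape=_z[x]zzzz   (q1,x)→(q0,z,-1)
state=q0 head=0 tape=_[z]zzzzz   (q0,z)→(q0,x,0)
state=q0 head=0 tape=_[x]zzzzz   (q0,x)→(q2,x,-1)
state=q2 head=-1 tape=[_]xzzzzz
At halt the head is at cell -1.

-1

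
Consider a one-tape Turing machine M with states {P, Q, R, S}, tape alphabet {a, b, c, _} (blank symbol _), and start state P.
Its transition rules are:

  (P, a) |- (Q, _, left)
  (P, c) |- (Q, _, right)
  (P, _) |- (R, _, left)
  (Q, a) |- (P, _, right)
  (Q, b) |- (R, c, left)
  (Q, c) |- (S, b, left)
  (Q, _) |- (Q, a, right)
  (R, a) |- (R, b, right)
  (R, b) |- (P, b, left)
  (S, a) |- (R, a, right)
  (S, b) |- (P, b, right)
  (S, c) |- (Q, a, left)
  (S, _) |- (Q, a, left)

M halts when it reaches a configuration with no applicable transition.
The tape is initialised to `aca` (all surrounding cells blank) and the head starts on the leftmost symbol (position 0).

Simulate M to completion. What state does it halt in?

R

state=P head=0 tape=_[a]ca   (P,a)→(Q,_,left)
state=Q head=-1 tape=[_]_ca   (Q,_)→(Q,a,right)
state=Q head=0 tape=a[_]ca   (Q,_)→(Q,a,right)
state=Q head=1 tape=aa[c]a   (Q,c)→(S,b,left)
state=S head=0 tape=a[a]ba   (S,a)→(R,a,right)
state=R head=1 tape=aa[b]a   (R,b)→(P,b,left)
state=P head=0 tape=a[a]ba   (P,a)→(Q,_,left)
state=Q head=-1 tape=[a]_ba   (Q,a)→(P,_,right)
state=P head=0 tape=_[_]ba   (P,_)→(R,_,left)
state=R head=-1 tape=[_]_ba
No transition is defined for (R, _); M halts in state R.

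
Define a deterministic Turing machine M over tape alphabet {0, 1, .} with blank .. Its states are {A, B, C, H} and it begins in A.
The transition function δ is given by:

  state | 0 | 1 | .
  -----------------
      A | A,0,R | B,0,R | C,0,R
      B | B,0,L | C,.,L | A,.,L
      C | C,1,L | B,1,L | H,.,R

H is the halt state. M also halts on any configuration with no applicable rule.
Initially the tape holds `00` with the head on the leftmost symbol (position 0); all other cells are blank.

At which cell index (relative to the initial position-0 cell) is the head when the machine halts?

4

state=A head=0 tape=[0]0...   (A,0)→(A,0,R)
state=A head=1 tape=0[0]...   (A,0)→(A,0,R)
state=A head=2 tape=00[.]..   (A,.)→(C,0,R)
state=C head=3 tape=000[.].   (C,.)→(H,.,R)
state=H head=4 tape=000.[.]
At halt the head is at cell 4.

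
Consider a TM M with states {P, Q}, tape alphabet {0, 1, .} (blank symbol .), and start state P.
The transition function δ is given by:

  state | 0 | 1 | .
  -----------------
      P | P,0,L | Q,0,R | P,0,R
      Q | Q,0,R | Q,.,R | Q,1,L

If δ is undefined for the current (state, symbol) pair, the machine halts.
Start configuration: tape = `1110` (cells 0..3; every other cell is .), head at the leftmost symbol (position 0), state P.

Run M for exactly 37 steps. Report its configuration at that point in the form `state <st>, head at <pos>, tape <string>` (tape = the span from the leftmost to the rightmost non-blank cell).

state=P head=0 tape=[1]110.....   (P,1)→(Q,0,R)
state=Q head=1 tape=0[1]10.....   (Q,1)→(Q,.,R)
state=Q head=2 tape=0.[1]0.....   (Q,1)→(Q,.,R)
state=Q head=3 tape=0..[0].....   (Q,0)→(Q,0,R)
state=Q head=4 tape=0..0[.]....   (Q,.)→(Q,1,L)
state=Q head=3 tape=0..[0]1....   (Q,0)→(Q,0,R)
state=Q head=4 tape=0..0[1]....   (Q,1)→(Q,.,R)
state=Q head=5 tape=0..0.[.]...   (Q,.)→(Q,1,L)
state=Q head=4 tape=0..0[.]1...   (Q,.)→(Q,1,L)
state=Q head=3 tape=0..[0]11...   (Q,0)→(Q,0,R)
state=Q head=4 tape=0..0[1]1...   (Q,1)→(Q,.,R)
state=Q head=5 tape=0..0.[1]...   (Q,1)→(Q,.,R)
state=Q head=6 tape=0..0..[.]..   (Q,.)→(Q,1,L)
state=Q head=5 tape=0..0.[.]1..   (Q,.)→(Q,1,L)
state=Q head=4 tape=0..0[.]11..   (Q,.)→(Q,1,L)
state=Q head=3 tape=0..[0]111..   (Q,0)→(Q,0,R)
state=Q head=4 tape=0..0[1]11..   (Q,1)→(Q,.,R)
state=Q head=5 tape=0..0.[1]1..   (Q,1)→(Q,.,R)
state=Q head=6 tape=0..0..[1]..   (Q,1)→(Q,.,R)
state=Q head=7 tape=0..0...[.].   (Q,.)→(Q,1,L)
state=Q head=6 tape=0..0..[.]1.   (Q,.)→(Q,1,L)
state=Q head=5 tape=0..0.[.]11.   (Q,.)→(Q,1,L)
state=Q head=4 tape=0..0[.]111.   (Q,.)→(Q,1,L)
state=Q head=3 tape=0..[0]1111.   (Q,0)→(Q,0,R)
state=Q head=4 tape=0..0[1]111.   (Q,1)→(Q,.,R)
state=Q head=5 tape=0..0.[1]11.   (Q,1)→(Q,.,R)
state=Q head=6 tape=0..0..[1]1.   (Q,1)→(Q,.,R)
state=Q head=7 tape=0..0...[1].   (Q,1)→(Q,.,R)
state=Q head=8 tape=0..0....[.]   (Q,.)→(Q,1,L)
state=Q head=7 tape=0..0...[.]1   (Q,.)→(Q,1,L)
state=Q head=6 tape=0..0..[.]11   (Q,.)→(Q,1,L)
state=Q head=5 tape=0..0.[.]111   (Q,.)→(Q,1,L)
state=Q head=4 tape=0..0[.]1111   (Q,.)→(Q,1,L)
state=Q head=3 tape=0..[0]11111   (Q,0)→(Q,0,R)
state=Q head=4 tape=0..0[1]1111   (Q,1)→(Q,.,R)
state=Q head=5 tape=0..0.[1]111   (Q,1)→(Q,.,R)
state=Q head=6 tape=0..0..[1]11   (Q,1)→(Q,.,R)
state=Q head=7 tape=0..0...[1]1
After 37 steps: state Q, head at 7, tape 0..0...11.

state Q, head at 7, tape 0..0...11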